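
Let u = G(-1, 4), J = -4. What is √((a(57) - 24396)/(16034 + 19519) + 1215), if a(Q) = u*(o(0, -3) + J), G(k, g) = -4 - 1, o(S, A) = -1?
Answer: 2*√383728186443/35553 ≈ 34.847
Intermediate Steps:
G(k, g) = -5
u = -5
a(Q) = 25 (a(Q) = -5*(-1 - 4) = -5*(-5) = 25)
√((a(57) - 24396)/(16034 + 19519) + 1215) = √((25 - 24396)/(16034 + 19519) + 1215) = √(-24371/35553 + 1215) = √(43172524/35553) = 2*√383728186443/35553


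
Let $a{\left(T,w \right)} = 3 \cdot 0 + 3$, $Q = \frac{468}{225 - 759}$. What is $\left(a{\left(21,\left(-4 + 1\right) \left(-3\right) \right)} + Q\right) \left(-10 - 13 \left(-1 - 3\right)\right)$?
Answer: $\frac{7938}{89} \approx 89.191$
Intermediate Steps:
$Q = - \frac{78}{89}$ ($Q = \frac{468}{225 - 759} = \frac{468}{-534} = 468 \left(- \frac{1}{534}\right) = - \frac{78}{89} \approx -0.8764$)
$a{\left(T,w \right)} = 3$ ($a{\left(T,w \right)} = 0 + 3 = 3$)
$\left(a{\left(21,\left(-4 + 1\right) \left(-3\right) \right)} + Q\right) \left(-10 - 13 \left(-1 - 3\right)\right) = \left(3 - \frac{78}{89}\right) \left(-10 - 13 \left(-1 - 3\right)\right) = \frac{189 \left(-10 - 13 \left(-1 - 3\right)\right)}{89} = \frac{189 \left(-10 - -52\right)}{89} = \frac{189 \left(-10 + 52\right)}{89} = \frac{189}{89} \cdot 42 = \frac{7938}{89}$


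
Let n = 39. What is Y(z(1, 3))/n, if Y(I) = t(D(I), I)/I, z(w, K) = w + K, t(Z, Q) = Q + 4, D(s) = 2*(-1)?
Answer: 2/39 ≈ 0.051282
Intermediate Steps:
D(s) = -2
t(Z, Q) = 4 + Q
z(w, K) = K + w
Y(I) = (4 + I)/I
Y(z(1, 3))/n = ((4 + (3 + 1))/(3 + 1))/39 = ((4 + 4)/4)*(1/39) = ((¼)*8)*(1/39) = 2*(1/39) = 2/39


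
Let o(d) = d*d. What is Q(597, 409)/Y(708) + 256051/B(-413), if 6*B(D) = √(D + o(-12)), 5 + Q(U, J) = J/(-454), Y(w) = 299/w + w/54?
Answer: -2845098/6525115 - 1536306*I*√269/269 ≈ -0.43602 - 93670.0*I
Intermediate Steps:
o(d) = d²
Y(w) = 299/w + w/54 (Y(w) = 299/w + w*(1/54) = 299/w + w/54)
Q(U, J) = -5 - J/454 (Q(U, J) = -5 + J/(-454) = -5 + J*(-1/454) = -5 - J/454)
B(D) = √(144 + D)/6 (B(D) = √(D + (-12)²)/6 = √(D + 144)/6 = √(144 + D)/6)
Q(597, 409)/Y(708) + 256051/B(-413) = (-5 - 1/454*409)/(299/708 + (1/54)*708) + 256051/((√(144 - 413)/6)) = (-5 - 409/454)/(299*(1/708) + 118/9) + 256051/((√(-269)/6)) = -2679/(454*(299/708 + 118/9)) + 256051/(((I*√269)/6)) = -2679/(454*28745/2124) + 256051/((I*√269/6)) = -2679/454*2124/28745 + 256051*(-6*I*√269/269) = -2845098/6525115 - 1536306*I*√269/269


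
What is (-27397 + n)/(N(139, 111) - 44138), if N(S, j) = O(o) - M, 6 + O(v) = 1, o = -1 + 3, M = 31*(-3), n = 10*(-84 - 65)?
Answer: 28887/44050 ≈ 0.65578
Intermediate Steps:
n = -1490 (n = 10*(-149) = -1490)
M = -93
o = 2
O(v) = -5 (O(v) = -6 + 1 = -5)
N(S, j) = 88 (N(S, j) = -5 - 1*(-93) = -5 + 93 = 88)
(-27397 + n)/(N(139, 111) - 44138) = (-27397 - 1490)/(88 - 44138) = -28887/(-44050) = -28887*(-1/44050) = 28887/44050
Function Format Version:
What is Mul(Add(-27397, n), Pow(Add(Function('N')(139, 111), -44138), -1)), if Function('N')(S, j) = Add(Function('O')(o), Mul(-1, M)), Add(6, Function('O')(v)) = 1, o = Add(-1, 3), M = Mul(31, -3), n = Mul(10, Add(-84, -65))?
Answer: Rational(28887, 44050) ≈ 0.65578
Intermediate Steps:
n = -1490 (n = Mul(10, -149) = -1490)
M = -93
o = 2
Function('O')(v) = -5 (Function('O')(v) = Add(-6, 1) = -5)
Function('N')(S, j) = 88 (Function('N')(S, j) = Add(-5, Mul(-1, -93)) = Add(-5, 93) = 88)
Mul(Add(-27397, n), Pow(Add(Function('N')(139, 111), -44138), -1)) = Mul(Add(-27397, -1490), Pow(Add(88, -44138), -1)) = Mul(-28887, Pow(-44050, -1)) = Mul(-28887, Rational(-1, 44050)) = Rational(28887, 44050)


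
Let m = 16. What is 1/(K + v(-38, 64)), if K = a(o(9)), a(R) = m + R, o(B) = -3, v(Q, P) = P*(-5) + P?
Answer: -1/243 ≈ -0.0041152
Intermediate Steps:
v(Q, P) = -4*P (v(Q, P) = -5*P + P = -4*P)
a(R) = 16 + R
K = 13 (K = 16 - 3 = 13)
1/(K + v(-38, 64)) = 1/(13 - 4*64) = 1/(13 - 256) = 1/(-243) = -1/243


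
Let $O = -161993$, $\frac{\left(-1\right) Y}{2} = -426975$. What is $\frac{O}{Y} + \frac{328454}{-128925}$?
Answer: $- \frac{4018243211}{1467940050} \approx -2.7373$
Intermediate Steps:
$Y = 853950$ ($Y = \left(-2\right) \left(-426975\right) = 853950$)
$\frac{O}{Y} + \frac{328454}{-128925} = - \frac{161993}{853950} + \frac{328454}{-128925} = \left(-161993\right) \frac{1}{853950} + 328454 \left(- \frac{1}{128925}\right) = - \frac{161993}{853950} - \frac{328454}{128925} = - \frac{4018243211}{1467940050}$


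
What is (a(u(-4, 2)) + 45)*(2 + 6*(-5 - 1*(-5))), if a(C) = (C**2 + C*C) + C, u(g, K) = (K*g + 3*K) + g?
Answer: 222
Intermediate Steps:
u(g, K) = g + 3*K + K*g (u(g, K) = (3*K + K*g) + g = g + 3*K + K*g)
a(C) = C + 2*C**2 (a(C) = (C**2 + C**2) + C = 2*C**2 + C = C + 2*C**2)
(a(u(-4, 2)) + 45)*(2 + 6*(-5 - 1*(-5))) = ((-4 + 3*2 + 2*(-4))*(1 + 2*(-4 + 3*2 + 2*(-4))) + 45)*(2 + 6*(-5 - 1*(-5))) = ((-4 + 6 - 8)*(1 + 2*(-4 + 6 - 8)) + 45)*(2 + 6*(-5 + 5)) = (-6*(1 + 2*(-6)) + 45)*(2 + 6*0) = (-6*(1 - 12) + 45)*(2 + 0) = (-6*(-11) + 45)*2 = (66 + 45)*2 = 111*2 = 222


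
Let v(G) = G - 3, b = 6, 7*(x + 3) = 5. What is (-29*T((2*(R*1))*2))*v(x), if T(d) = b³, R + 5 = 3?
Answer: 231768/7 ≈ 33110.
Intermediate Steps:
R = -2 (R = -5 + 3 = -2)
x = -16/7 (x = -3 + (⅐)*5 = -3 + 5/7 = -16/7 ≈ -2.2857)
v(G) = -3 + G
T(d) = 216 (T(d) = 6³ = 216)
(-29*T((2*(R*1))*2))*v(x) = (-29*216)*(-3 - 16/7) = -6264*(-37/7) = 231768/7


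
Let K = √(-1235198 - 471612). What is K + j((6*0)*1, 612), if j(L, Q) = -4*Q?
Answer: -2448 + I*√1706810 ≈ -2448.0 + 1306.4*I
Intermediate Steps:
K = I*√1706810 (K = √(-1706810) = I*√1706810 ≈ 1306.4*I)
K + j((6*0)*1, 612) = I*√1706810 - 4*612 = I*√1706810 - 2448 = -2448 + I*√1706810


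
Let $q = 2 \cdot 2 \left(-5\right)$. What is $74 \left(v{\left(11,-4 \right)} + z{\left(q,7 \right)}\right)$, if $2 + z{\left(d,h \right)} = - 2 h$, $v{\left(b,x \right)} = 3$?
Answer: $-962$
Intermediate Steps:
$q = -20$ ($q = 4 \left(-5\right) = -20$)
$z{\left(d,h \right)} = -2 - 2 h$
$74 \left(v{\left(11,-4 \right)} + z{\left(q,7 \right)}\right) = 74 \left(3 - 16\right) = 74 \left(-13\right) = -962$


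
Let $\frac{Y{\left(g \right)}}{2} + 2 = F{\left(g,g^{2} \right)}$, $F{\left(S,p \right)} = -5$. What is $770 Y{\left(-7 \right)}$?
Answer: $-10780$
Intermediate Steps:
$Y{\left(g \right)} = -14$ ($Y{\left(g \right)} = -4 + 2 \left(-5\right) = -4 - 10 = -14$)
$770 Y{\left(-7 \right)} = 770 \left(-14\right) = -10780$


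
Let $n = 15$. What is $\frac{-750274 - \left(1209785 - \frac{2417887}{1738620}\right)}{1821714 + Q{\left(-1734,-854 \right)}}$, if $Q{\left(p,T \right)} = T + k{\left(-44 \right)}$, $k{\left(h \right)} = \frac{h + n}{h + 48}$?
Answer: $- \frac{3407795360693}{3165771008205} \approx -1.0765$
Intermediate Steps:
$k{\left(h \right)} = \frac{15 + h}{48 + h}$ ($k{\left(h \right)} = \frac{h + 15}{h + 48} = \frac{15 + h}{48 + h}$)
$Q{\left(p,T \right)} = - \frac{29}{4} + T$ ($Q{\left(p,T \right)} = T + \frac{15 - 44}{48 - 44} = T + \frac{1}{4} \left(-29\right) = T - \frac{29}{4} = - \frac{29}{4} + T$)
$\frac{-750274 - \left(1209785 - \frac{2417887}{1738620}\right)}{1821714 + Q{\left(-1734,-854 \right)}} = \frac{-750274 - \left(1209785 - \frac{2417887}{1738620}\right)}{1821714 - \frac{3445}{4}} = \frac{-750274 + \left(-1209785 + 2417887 \cdot \frac{1}{1738620}\right)}{1821714 - \frac{3445}{4}} = \frac{-750274 + \left(-1209785 + \frac{2417887}{1738620}\right)}{\frac{7283411}{4}} = \left(-750274 - \frac{2103353978813}{1738620}\right) \frac{4}{7283411} = \left(- \frac{3407795360693}{1738620}\right) \frac{4}{7283411} = - \frac{3407795360693}{3165771008205}$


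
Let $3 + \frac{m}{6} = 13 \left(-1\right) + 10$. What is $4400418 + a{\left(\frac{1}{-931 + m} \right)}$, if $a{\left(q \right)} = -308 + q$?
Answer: $\frac{4254906369}{967} \approx 4.4001 \cdot 10^{6}$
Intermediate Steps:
$m = -36$ ($m = -18 + 6 \left(13 \left(-1\right) + 10\right) = -18 + 6 \left(-13 + 10\right) = -18 + 6 \left(-3\right) = -18 - 18 = -36$)
$4400418 + a{\left(\frac{1}{-931 + m} \right)} = 4400418 - \left(308 - \frac{1}{-931 - 36}\right) = 4400418 - \left(308 - \frac{1}{-967}\right) = 4400418 - \frac{297837}{967} = \frac{4254906369}{967}$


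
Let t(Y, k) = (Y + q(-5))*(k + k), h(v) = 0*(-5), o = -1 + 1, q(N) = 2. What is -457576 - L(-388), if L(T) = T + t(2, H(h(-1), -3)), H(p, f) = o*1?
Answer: -457188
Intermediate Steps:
o = 0
h(v) = 0
H(p, f) = 0 (H(p, f) = 0*1 = 0)
t(Y, k) = 2*k*(2 + Y) (t(Y, k) = (Y + 2)*(k + k) = (2 + Y)*(2*k) = 2*k*(2 + Y))
L(T) = T (L(T) = T + 2*0*(2 + 2) = T + 2*0*4 = T + 0 = T)
-457576 - L(-388) = -457576 - 1*(-388) = -457576 + 388 = -457188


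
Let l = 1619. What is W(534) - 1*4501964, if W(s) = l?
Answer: -4500345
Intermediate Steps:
W(s) = 1619
W(534) - 1*4501964 = 1619 - 1*4501964 = 1619 - 4501964 = -4500345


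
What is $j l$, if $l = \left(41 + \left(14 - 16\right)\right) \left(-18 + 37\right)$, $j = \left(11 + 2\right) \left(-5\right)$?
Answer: $-48165$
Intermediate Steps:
$j = -65$ ($j = 13 \left(-5\right) = -65$)
$l = 741$ ($l = \left(41 + \left(14 - 16\right)\right) 19 = \left(41 - 2\right) 19 = 39 \cdot 19 = 741$)
$j l = \left(-65\right) 741 = -48165$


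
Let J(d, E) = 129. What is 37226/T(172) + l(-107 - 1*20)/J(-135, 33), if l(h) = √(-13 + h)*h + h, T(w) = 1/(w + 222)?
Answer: 1892048549/129 - 254*I*√35/129 ≈ 1.4667e+7 - 11.649*I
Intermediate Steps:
T(w) = 1/(222 + w)
l(h) = h + h*√(-13 + h) (l(h) = h*√(-13 + h) + h = h + h*√(-13 + h))
37226/T(172) + l(-107 - 1*20)/J(-135, 33) = 37226/(1/(222 + 172)) + ((-107 - 1*20)*(1 + √(-13 + (-107 - 1*20))))/129 = 37226/(1/394) + ((-107 - 20)*(1 + √(-13 + (-107 - 20))))*(1/129) = 37226/(1/394) - 127*(1 + √(-13 - 127))*(1/129) = 37226*394 - 127*(1 + √(-140))*(1/129) = 14667044 - 127*(1 + 2*I*√35)*(1/129) = 14667044 + (-127 - 254*I*√35)*(1/129) = 14667044 + (-127/129 - 254*I*√35/129) = 1892048549/129 - 254*I*√35/129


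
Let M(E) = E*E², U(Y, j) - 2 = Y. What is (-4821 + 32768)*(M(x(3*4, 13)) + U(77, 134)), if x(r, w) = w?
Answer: 63607372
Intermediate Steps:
U(Y, j) = 2 + Y
M(E) = E³
(-4821 + 32768)*(M(x(3*4, 13)) + U(77, 134)) = (-4821 + 32768)*(13³ + (2 + 77)) = 27947*(2197 + 79) = 27947*2276 = 63607372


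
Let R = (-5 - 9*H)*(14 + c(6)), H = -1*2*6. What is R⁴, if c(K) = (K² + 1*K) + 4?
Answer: 1458659417760000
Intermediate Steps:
H = -12 (H = -2*6 = -12)
c(K) = 4 + K + K² (c(K) = (K² + K) + 4 = (K + K²) + 4 = 4 + K + K²)
R = 6180 (R = (-5 - 9*(-12))*(14 + (4 + 6 + 6²)) = (-5 + 108)*(14 + (4 + 6 + 36)) = 103*(14 + 46) = 103*60 = 6180)
R⁴ = 6180⁴ = 1458659417760000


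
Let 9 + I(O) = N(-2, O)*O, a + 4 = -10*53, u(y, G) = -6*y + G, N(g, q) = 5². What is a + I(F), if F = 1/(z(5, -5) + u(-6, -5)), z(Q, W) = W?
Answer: -14093/26 ≈ -542.04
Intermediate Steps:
N(g, q) = 25
u(y, G) = G - 6*y
F = 1/26 (F = 1/(-5 + (-5 - 6*(-6))) = 1/(-5 + (-5 + 36)) = 1/(-5 + 31) = 1/26 ≈ 0.038462)
a = -534 (a = -4 - 10*53 = -4 - 530 = -534)
I(O) = -9 + 25*O
a + I(F) = -534 + (-9 + 25*(1/26)) = -534 + (-9 + 25/26) = -534 - 209/26 = -14093/26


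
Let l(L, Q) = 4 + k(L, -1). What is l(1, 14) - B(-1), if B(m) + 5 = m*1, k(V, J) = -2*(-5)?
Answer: 20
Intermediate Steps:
k(V, J) = 10
l(L, Q) = 14 (l(L, Q) = 4 + 10 = 14)
B(m) = -5 + m (B(m) = -5 + m*1 = -5 + m)
l(1, 14) - B(-1) = 14 - (-5 - 1) = 14 - 1*(-6) = 14 + 6 = 20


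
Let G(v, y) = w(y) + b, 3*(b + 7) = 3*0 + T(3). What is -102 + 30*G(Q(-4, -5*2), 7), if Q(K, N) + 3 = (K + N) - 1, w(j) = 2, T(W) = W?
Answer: -222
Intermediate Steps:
b = -6 (b = -7 + (3*0 + 3)/3 = -7 + (0 + 3)/3 = -7 + (1/3)*3 = -7 + 1 = -6)
Q(K, N) = -4 + K + N (Q(K, N) = -3 + ((K + N) - 1) = -3 + (-1 + K + N) = -4 + K + N)
G(v, y) = -4 (G(v, y) = 2 - 6 = -4)
-102 + 30*G(Q(-4, -5*2), 7) = -102 + 30*(-4) = -102 - 120 = -222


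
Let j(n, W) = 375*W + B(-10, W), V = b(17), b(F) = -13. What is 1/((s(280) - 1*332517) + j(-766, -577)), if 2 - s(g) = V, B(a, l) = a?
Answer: -1/548887 ≈ -1.8219e-6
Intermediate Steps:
V = -13
j(n, W) = -10 + 375*W (j(n, W) = 375*W - 10 = -10 + 375*W)
s(g) = 15 (s(g) = 2 - 1*(-13) = 2 + 13 = 15)
1/((s(280) - 1*332517) + j(-766, -577)) = 1/((15 - 1*332517) + (-10 + 375*(-577))) = 1/((15 - 332517) + (-10 - 216375)) = 1/(-332502 - 216385) = 1/(-548887) = -1/548887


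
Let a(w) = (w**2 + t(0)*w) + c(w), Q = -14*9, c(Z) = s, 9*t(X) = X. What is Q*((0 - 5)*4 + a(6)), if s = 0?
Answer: -2016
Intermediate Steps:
t(X) = X/9
c(Z) = 0
Q = -126
a(w) = w**2 (a(w) = (w**2 + ((1/9)*0)*w) + 0 = (w**2 + 0*w) + 0 = (w**2 + 0) + 0 = w**2 + 0 = w**2)
Q*((0 - 5)*4 + a(6)) = -126*((0 - 5)*4 + 6**2) = -126*(-5*4 + 36) = -126*(-20 + 36) = -126*16 = -2016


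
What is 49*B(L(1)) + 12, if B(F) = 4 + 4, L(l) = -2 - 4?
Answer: 404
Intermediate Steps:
L(l) = -6
B(F) = 8
49*B(L(1)) + 12 = 49*8 + 12 = 392 + 12 = 404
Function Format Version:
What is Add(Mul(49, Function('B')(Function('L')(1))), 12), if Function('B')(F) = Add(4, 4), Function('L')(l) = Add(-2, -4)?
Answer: 404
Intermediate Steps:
Function('L')(l) = -6
Function('B')(F) = 8
Add(Mul(49, Function('B')(Function('L')(1))), 12) = Add(Mul(49, 8), 12) = Add(392, 12) = 404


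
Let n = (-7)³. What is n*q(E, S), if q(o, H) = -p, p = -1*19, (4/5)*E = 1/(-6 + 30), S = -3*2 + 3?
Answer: -6517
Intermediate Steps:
n = -343
S = -3 (S = -6 + 3 = -3)
E = 5/96 (E = 5/(4*(-6 + 30)) = (5/4)/24 = (5/4)*(1/24) = 5/96 ≈ 0.052083)
p = -19
q(o, H) = 19 (q(o, H) = -1*(-19) = 19)
n*q(E, S) = -343*19 = -6517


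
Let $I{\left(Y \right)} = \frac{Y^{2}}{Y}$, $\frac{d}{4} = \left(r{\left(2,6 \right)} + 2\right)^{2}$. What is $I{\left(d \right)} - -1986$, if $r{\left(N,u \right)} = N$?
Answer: $2050$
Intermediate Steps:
$d = 64$ ($d = 4 \left(2 + 2\right)^{2} = 4 \cdot 4^{2} = 4 \cdot 16 = 64$)
$I{\left(Y \right)} = Y$
$I{\left(d \right)} - -1986 = 64 - -1986 = 64 + 1986 = 2050$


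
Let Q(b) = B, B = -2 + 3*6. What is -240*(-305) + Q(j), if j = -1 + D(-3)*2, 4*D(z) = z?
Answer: 73216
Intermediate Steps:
D(z) = z/4
j = -5/2 (j = -1 + ((¼)*(-3))*2 = -1 - ¾*2 = -1 - 3/2 = -5/2 ≈ -2.5000)
B = 16 (B = -2 + 18 = 16)
Q(b) = 16
-240*(-305) + Q(j) = -240*(-305) + 16 = 73200 + 16 = 73216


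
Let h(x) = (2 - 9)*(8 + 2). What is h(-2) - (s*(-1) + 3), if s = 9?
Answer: -64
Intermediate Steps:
h(x) = -70 (h(x) = -7*10 = -70)
h(-2) - (s*(-1) + 3) = -70 - (9*(-1) + 3) = -70 - (-9 + 3) = -70 - 1*(-6) = -70 + 6 = -64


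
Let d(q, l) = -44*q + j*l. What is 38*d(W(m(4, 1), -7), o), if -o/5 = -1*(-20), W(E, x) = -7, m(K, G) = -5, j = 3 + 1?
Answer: -3496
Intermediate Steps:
j = 4
o = -100 (o = -(-5)*(-20) = -5*20 = -100)
d(q, l) = -44*q + 4*l
38*d(W(m(4, 1), -7), o) = 38*(-44*(-7) + 4*(-100)) = 38*(308 - 400) = 38*(-92) = -3496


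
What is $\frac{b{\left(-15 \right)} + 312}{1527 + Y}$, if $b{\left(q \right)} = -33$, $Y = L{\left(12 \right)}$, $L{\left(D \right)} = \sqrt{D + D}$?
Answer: $\frac{142011}{777235} - \frac{186 \sqrt{6}}{777235} \approx 0.18213$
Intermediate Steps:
$L{\left(D \right)} = \sqrt{2} \sqrt{D}$ ($L{\left(D \right)} = \sqrt{2 D} = \sqrt{2} \sqrt{D}$)
$Y = 2 \sqrt{6}$ ($Y = \sqrt{2} \sqrt{12} = \sqrt{2} \cdot 2 \sqrt{3} = 2 \sqrt{6} \approx 4.899$)
$\frac{b{\left(-15 \right)} + 312}{1527 + Y} = \frac{-33 + 312}{1527 + 2 \sqrt{6}} = \frac{279}{1527 + 2 \sqrt{6}}$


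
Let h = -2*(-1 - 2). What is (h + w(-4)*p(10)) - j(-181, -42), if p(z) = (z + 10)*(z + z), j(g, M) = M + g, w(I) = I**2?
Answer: 6629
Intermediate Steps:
p(z) = 2*z*(10 + z) (p(z) = (10 + z)*(2*z) = 2*z*(10 + z))
h = 6 (h = -2*(-3) = 6)
(h + w(-4)*p(10)) - j(-181, -42) = (6 + (-4)**2*(2*10*(10 + 10))) - (-42 - 181) = (6 + 16*(2*10*20)) - 1*(-223) = (6 + 16*400) + 223 = (6 + 6400) + 223 = 6406 + 223 = 6629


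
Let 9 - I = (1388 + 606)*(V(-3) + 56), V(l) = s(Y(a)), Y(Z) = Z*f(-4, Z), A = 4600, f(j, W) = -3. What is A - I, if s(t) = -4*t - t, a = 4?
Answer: 235895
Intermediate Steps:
Y(Z) = -3*Z (Y(Z) = Z*(-3) = -3*Z)
s(t) = -5*t
V(l) = 60 (V(l) = -(-15)*4 = -5*(-12) = 60)
I = -231295 (I = 9 - (1388 + 606)*(60 + 56) = 9 - 1994*116 = 9 - 1*231304 = 9 - 231304 = -231295)
A - I = 4600 - 1*(-231295) = 4600 + 231295 = 235895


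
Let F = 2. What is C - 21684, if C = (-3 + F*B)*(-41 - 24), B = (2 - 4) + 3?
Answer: -21619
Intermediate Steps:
B = 1 (B = -2 + 3 = 1)
C = 65 (C = (-3 + 2*1)*(-41 - 24) = (-3 + 2)*(-65) = -1*(-65) = 65)
C - 21684 = 65 - 21684 = -21619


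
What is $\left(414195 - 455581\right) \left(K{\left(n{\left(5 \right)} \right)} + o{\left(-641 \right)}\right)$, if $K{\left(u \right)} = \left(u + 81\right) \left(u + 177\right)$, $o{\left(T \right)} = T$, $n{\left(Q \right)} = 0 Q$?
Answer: $-566822656$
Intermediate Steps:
$n{\left(Q \right)} = 0$
$K{\left(u \right)} = \left(81 + u\right) \left(177 + u\right)$
$\left(414195 - 455581\right) \left(K{\left(n{\left(5 \right)} \right)} + o{\left(-641 \right)}\right) = \left(414195 - 455581\right) \left(\left(14337 + 0^{2} + 258 \cdot 0\right) - 641\right) = - 41386 \left(\left(14337 + 0 + 0\right) - 641\right) = - 41386 \left(14337 - 641\right) = \left(-41386\right) 13696 = -566822656$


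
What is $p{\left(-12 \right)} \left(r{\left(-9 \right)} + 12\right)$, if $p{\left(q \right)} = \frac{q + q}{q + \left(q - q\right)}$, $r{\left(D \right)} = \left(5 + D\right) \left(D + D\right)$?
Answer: $168$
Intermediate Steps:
$r{\left(D \right)} = 2 D \left(5 + D\right)$ ($r{\left(D \right)} = \left(5 + D\right) 2 D = 2 D \left(5 + D\right)$)
$p{\left(q \right)} = 2$ ($p{\left(q \right)} = \frac{2 q}{q + 0} = \frac{2 q}{q} = 2$)
$p{\left(-12 \right)} \left(r{\left(-9 \right)} + 12\right) = 2 \left(2 \left(-9\right) \left(5 - 9\right) + 12\right) = 2 \left(2 \left(-9\right) \left(-4\right) + 12\right) = 2 \left(72 + 12\right) = 2 \cdot 84 = 168$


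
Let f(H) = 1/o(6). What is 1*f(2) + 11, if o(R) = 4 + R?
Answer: 111/10 ≈ 11.100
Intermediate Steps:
f(H) = 1/10 (f(H) = 1/(4 + 6) = 1/10)
1*f(2) + 11 = 1*(1/10) + 11 = 1/10 + 11 = 111/10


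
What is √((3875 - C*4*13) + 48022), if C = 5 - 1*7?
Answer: √52001 ≈ 228.04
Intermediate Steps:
C = -2 (C = 5 - 7 = -2)
√((3875 - C*4*13) + 48022) = √((3875 - (-2*4)*13) + 48022) = √((3875 - (-8)*13) + 48022) = √((3875 - 1*(-104)) + 48022) = √((3875 + 104) + 48022) = √(3979 + 48022) = √52001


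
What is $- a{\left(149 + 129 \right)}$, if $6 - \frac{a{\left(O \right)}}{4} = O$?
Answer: $1088$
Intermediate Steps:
$a{\left(O \right)} = 24 - 4 O$
$- a{\left(149 + 129 \right)} = - (24 - 4 \left(149 + 129\right)) = - (24 - 1112) = \left(-1\right) \left(-1088\right) = 1088$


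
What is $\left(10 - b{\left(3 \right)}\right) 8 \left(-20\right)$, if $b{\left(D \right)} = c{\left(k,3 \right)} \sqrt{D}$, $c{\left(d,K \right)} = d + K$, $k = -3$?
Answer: $-1600$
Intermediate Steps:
$c{\left(d,K \right)} = K + d$
$b{\left(D \right)} = 0$ ($b{\left(D \right)} = \left(3 - 3\right) \sqrt{D} = 0 \sqrt{D} = 0$)
$\left(10 - b{\left(3 \right)}\right) 8 \left(-20\right) = \left(10 - 0\right) 8 \left(-20\right) = \left(10 + 0\right) 8 \left(-20\right) = 10 \cdot 8 \left(-20\right) = 80 \left(-20\right) = -1600$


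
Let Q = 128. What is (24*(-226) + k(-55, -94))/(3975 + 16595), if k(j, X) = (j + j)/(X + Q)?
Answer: -92263/349690 ≈ -0.26384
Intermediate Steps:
k(j, X) = 2*j/(128 + X) (k(j, X) = (j + j)/(X + 128) = (2*j)/(128 + X) = 2*j/(128 + X))
(24*(-226) + k(-55, -94))/(3975 + 16595) = (24*(-226) + 2*(-55)/(128 - 94))/(3975 + 16595) = (-5424 + 2*(-55)/34)/20570 = (-5424 + 2*(-55)*(1/34))*(1/20570) = (-5424 - 55/17)*(1/20570) = -92263/17*1/20570 = -92263/349690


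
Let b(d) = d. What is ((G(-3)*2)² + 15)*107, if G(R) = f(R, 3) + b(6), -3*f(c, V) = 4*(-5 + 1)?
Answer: 509213/9 ≈ 56579.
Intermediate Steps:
f(c, V) = 16/3 (f(c, V) = -4*(-5 + 1)/3 = -4*(-4)/3 = -⅓*(-16) = 16/3)
G(R) = 34/3 (G(R) = 16/3 + 6 = 34/3)
((G(-3)*2)² + 15)*107 = (((34/3)*2)² + 15)*107 = ((68/3)² + 15)*107 = (4624/9 + 15)*107 = (4759/9)*107 = 509213/9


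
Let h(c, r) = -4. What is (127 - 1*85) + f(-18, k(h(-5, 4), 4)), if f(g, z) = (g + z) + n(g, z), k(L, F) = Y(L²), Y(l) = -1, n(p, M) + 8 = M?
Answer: 14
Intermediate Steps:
n(p, M) = -8 + M
k(L, F) = -1
f(g, z) = -8 + g + 2*z (f(g, z) = (g + z) + (-8 + z) = -8 + g + 2*z)
(127 - 1*85) + f(-18, k(h(-5, 4), 4)) = (127 - 1*85) + (-8 - 18 + 2*(-1)) = (127 - 85) + (-8 - 18 - 2) = 42 - 28 = 14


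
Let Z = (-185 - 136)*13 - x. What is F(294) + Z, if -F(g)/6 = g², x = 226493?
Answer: -749282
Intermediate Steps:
F(g) = -6*g²
Z = -230666 (Z = (-185 - 136)*13 - 1*226493 = -321*13 - 226493 = -4173 - 226493 = -230666)
F(294) + Z = -6*294² - 230666 = -6*86436 - 230666 = -518616 - 230666 = -749282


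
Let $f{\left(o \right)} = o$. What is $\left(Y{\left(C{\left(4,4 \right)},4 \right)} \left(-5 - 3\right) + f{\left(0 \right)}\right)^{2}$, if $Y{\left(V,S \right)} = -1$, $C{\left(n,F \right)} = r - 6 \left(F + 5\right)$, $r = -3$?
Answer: $64$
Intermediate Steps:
$C{\left(n,F \right)} = -33 - 6 F$ ($C{\left(n,F \right)} = -3 - 6 \left(F + 5\right) = -3 - 6 \left(5 + F\right) = -3 - \left(30 + 6 F\right) = -33 - 6 F$)
$\left(Y{\left(C{\left(4,4 \right)},4 \right)} \left(-5 - 3\right) + f{\left(0 \right)}\right)^{2} = \left(- (-5 - 3) + 0\right)^{2} = \left(\left(-1\right) \left(-8\right) + 0\right)^{2} = \left(8 + 0\right)^{2} = 8^{2} = 64$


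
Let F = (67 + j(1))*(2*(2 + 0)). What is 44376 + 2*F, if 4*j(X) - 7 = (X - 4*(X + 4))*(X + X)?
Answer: 44850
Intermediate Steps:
j(X) = 7/4 + X*(-16 - 3*X)/2 (j(X) = 7/4 + ((X - 4*(X + 4))*(X + X))/4 = 7/4 + ((X - 4*(4 + X))*(2*X))/4 = 7/4 + ((X + (-16 - 4*X))*(2*X))/4 = 7/4 + ((-16 - 3*X)*(2*X))/4 = 7/4 + (2*X*(-16 - 3*X))/4 = 7/4 + X*(-16 - 3*X)/2)
F = 237 (F = (67 + (7/4 - 8*1 - 3/2*1**2))*(2*(2 + 0)) = (67 + (7/4 - 8 - 3/2*1))*(2*2) = (67 + (7/4 - 8 - 3/2))*4 = (67 - 31/4)*4 = (237/4)*4 = 237)
44376 + 2*F = 44376 + 2*237 = 44376 + 474 = 44850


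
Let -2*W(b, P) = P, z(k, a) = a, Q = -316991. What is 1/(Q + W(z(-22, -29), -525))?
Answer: -2/633457 ≈ -3.1573e-6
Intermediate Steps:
W(b, P) = -P/2
1/(Q + W(z(-22, -29), -525)) = 1/(-316991 - ½*(-525)) = 1/(-316991 + 525/2) = 1/(-633457/2) = -2/633457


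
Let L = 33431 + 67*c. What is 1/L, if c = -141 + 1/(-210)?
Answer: 210/5036573 ≈ 4.1695e-5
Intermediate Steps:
c = -29611/210 (c = -141 - 1/210 = -29611/210 ≈ -141.00)
L = 5036573/210 (L = 33431 + 67*(-29611/210) = 33431 - 1983937/210 = 5036573/210 ≈ 23984.)
1/L = 1/(5036573/210) = 210/5036573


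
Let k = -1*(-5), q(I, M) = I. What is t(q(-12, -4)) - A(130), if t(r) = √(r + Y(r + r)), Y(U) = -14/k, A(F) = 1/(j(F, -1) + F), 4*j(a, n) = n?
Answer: -4/519 + I*√370/5 ≈ -0.0077071 + 3.8471*I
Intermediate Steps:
k = 5
j(a, n) = n/4
A(F) = 1/(-¼ + F) (A(F) = 1/((¼)*(-1) + F) = 1/(-¼ + F))
Y(U) = -14/5
t(r) = √(-14/5 + r) (t(r) = √(r - 14/5) = √(-14/5 + r))
t(q(-12, -4)) - A(130) = √(-70 + 25*(-12))/5 - 4/(-1 + 4*130) = √(-70 - 300)/5 - 4/(-1 + 520) = √(-370)/5 - 4/519 = (I*√370)/5 - 4/519 = I*√370/5 - 1*4/519 = I*√370/5 - 4/519 = -4/519 + I*√370/5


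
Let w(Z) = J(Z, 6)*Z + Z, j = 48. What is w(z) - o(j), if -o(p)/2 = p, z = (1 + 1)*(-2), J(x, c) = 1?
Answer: 88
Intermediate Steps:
z = -4 (z = 2*(-2) = -4)
o(p) = -2*p
w(Z) = 2*Z (w(Z) = 1*Z + Z = Z + Z = 2*Z)
w(z) - o(j) = 2*(-4) - (-2)*48 = -8 - 1*(-96) = -8 + 96 = 88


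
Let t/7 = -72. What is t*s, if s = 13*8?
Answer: -52416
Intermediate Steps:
t = -504 (t = 7*(-72) = -504)
s = 104
t*s = -504*104 = -52416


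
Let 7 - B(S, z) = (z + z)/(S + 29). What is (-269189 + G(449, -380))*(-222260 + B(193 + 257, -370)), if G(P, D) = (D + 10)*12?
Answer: 29130118394163/479 ≈ 6.0814e+10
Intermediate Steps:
G(P, D) = 120 + 12*D (G(P, D) = (10 + D)*12 = 120 + 12*D)
B(S, z) = 7 - 2*z/(29 + S) (B(S, z) = 7 - (z + z)/(S + 29) = 7 - 2*z/(29 + S))
(-269189 + G(449, -380))*(-222260 + B(193 + 257, -370)) = (-269189 + (120 + 12*(-380)))*(-222260 + (203 - 2*(-370) + 7*(193 + 257))/(29 + (193 + 257))) = (-269189 + (120 - 4560))*(-222260 + (203 + 740 + 7*450)/(29 + 450)) = (-269189 - 4440)*(-222260 + (203 + 740 + 3150)/479) = -273629*(-222260 + (1/479)*4093) = -273629*(-222260 + 4093/479) = -273629*(-106458447/479) = 29130118394163/479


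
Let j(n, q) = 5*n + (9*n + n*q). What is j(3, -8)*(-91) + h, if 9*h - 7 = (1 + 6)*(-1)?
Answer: -1638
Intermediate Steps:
j(n, q) = 14*n + n*q
h = 0 (h = 7/9 + ((1 + 6)*(-1))/9 = 7/9 + (7*(-1))/9 = 7/9 + (⅑)*(-7) = 7/9 - 7/9 = 0)
j(3, -8)*(-91) + h = (3*(14 - 8))*(-91) + 0 = (3*6)*(-91) + 0 = 18*(-91) + 0 = -1638 + 0 = -1638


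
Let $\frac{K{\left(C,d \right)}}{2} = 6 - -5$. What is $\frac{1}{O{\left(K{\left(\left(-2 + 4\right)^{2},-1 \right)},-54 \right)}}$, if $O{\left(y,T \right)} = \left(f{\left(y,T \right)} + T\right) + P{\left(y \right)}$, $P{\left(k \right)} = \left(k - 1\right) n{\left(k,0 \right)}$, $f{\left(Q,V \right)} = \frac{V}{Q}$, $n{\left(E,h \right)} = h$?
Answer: $- \frac{11}{621} \approx -0.017713$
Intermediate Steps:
$P{\left(k \right)} = 0$ ($P{\left(k \right)} = \left(k - 1\right) 0 = \left(-1 + k\right) 0 = 0$)
$K{\left(C,d \right)} = 22$ ($K{\left(C,d \right)} = 2 \left(6 - -5\right) = 2 \left(6 + 5\right) = 2 \cdot 11 = 22$)
$O{\left(y,T \right)} = T + \frac{T}{y}$ ($O{\left(y,T \right)} = \left(\frac{T}{y} + T\right) + 0 = \left(T + \frac{T}{y}\right) + 0 = T + \frac{T}{y}$)
$\frac{1}{O{\left(K{\left(\left(-2 + 4\right)^{2},-1 \right)},-54 \right)}} = \frac{1}{-54 - \frac{54}{22}} = \frac{1}{-54 - \frac{27}{11}} = \frac{1}{- \frac{621}{11}} = - \frac{11}{621}$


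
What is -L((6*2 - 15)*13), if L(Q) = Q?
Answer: 39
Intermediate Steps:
-L((6*2 - 15)*13) = -(6*2 - 15)*13 = -(12 - 15)*13 = -(-3)*13 = -1*(-39) = 39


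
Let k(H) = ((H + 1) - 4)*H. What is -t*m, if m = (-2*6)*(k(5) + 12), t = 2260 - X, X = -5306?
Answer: 1997424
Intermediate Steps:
k(H) = H*(-3 + H) (k(H) = ((1 + H) - 4)*H = (-3 + H)*H = H*(-3 + H))
t = 7566 (t = 2260 - 1*(-5306) = 2260 + 5306 = 7566)
m = -264 (m = (-2*6)*(5*(-3 + 5) + 12) = -12*(5*2 + 12) = -12*(10 + 12) = -12*22 = -264)
-t*m = -7566*(-264) = -1*(-1997424) = 1997424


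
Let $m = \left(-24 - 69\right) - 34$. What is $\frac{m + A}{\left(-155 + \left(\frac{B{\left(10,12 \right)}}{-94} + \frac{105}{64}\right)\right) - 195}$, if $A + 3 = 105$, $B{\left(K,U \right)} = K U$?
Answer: $\frac{15040}{210341} \approx 0.071503$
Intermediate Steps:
$m = -127$ ($m = \left(-24 - 69\right) - 34 = -93 - 34 = -127$)
$A = 102$ ($A = -3 + 105 = 102$)
$\frac{m + A}{\left(-155 + \left(\frac{B{\left(10,12 \right)}}{-94} + \frac{105}{64}\right)\right) - 195} = \frac{-127 + 102}{\left(-155 + \left(\frac{10 \cdot 12}{-94} + \frac{105}{64}\right)\right) - 195} = - \frac{25}{\left(-155 + \left(120 \left(- \frac{1}{94}\right) + 105 \cdot \frac{1}{64}\right)\right) - 195} = - \frac{25}{\left(-155 + \left(- \frac{60}{47} + \frac{105}{64}\right)\right) - 195} = - \frac{25}{\left(-155 + \frac{1095}{3008}\right) - 195} = - \frac{25}{- \frac{465145}{3008} - 195} = - \frac{25}{- \frac{1051705}{3008}} = \left(-25\right) \left(- \frac{3008}{1051705}\right) = \frac{15040}{210341}$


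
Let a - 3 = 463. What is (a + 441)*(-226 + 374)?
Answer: 134236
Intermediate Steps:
a = 466 (a = 3 + 463 = 466)
(a + 441)*(-226 + 374) = (466 + 441)*(-226 + 374) = 907*148 = 134236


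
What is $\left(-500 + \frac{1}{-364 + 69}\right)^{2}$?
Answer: $\frac{21756545001}{87025} \approx 2.5 \cdot 10^{5}$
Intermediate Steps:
$\left(-500 + \frac{1}{-364 + 69}\right)^{2} = \left(-500 + \frac{1}{-295}\right)^{2} = \left(-500 - \frac{1}{295}\right)^{2} = \left(- \frac{147501}{295}\right)^{2} = \frac{21756545001}{87025}$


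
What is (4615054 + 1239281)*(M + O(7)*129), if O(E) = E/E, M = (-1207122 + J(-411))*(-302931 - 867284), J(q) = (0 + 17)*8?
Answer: 8268856661980535865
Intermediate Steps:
J(q) = 136 (J(q) = 17*8 = 136)
M = 1412433121990 (M = (-1207122 + 136)*(-302931 - 867284) = -1206986*(-1170215) = 1412433121990)
O(E) = 1
(4615054 + 1239281)*(M + O(7)*129) = (4615054 + 1239281)*(1412433121990 + 1*129) = 5854335*(1412433121990 + 129) = 5854335*1412433122119 = 8268856661980535865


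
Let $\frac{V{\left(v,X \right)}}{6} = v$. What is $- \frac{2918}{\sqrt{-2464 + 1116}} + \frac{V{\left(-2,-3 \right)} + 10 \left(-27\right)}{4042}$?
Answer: $- \frac{3}{43} + \frac{1459 i \sqrt{337}}{337} \approx -0.069767 + 79.477 i$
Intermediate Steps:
$V{\left(v,X \right)} = 6 v$
$- \frac{2918}{\sqrt{-2464 + 1116}} + \frac{V{\left(-2,-3 \right)} + 10 \left(-27\right)}{4042} = - \frac{2918}{\sqrt{-2464 + 1116}} + \frac{6 \left(-2\right) + 10 \left(-27\right)}{4042} = - \frac{2918}{\sqrt{-1348}} + \left(-12 - 270\right) \frac{1}{4042} = - \frac{2918}{2 i \sqrt{337}} - \frac{3}{43} = - 2918 \left(- \frac{i \sqrt{337}}{674}\right) - \frac{3}{43} = \frac{1459 i \sqrt{337}}{337} - \frac{3}{43} = - \frac{3}{43} + \frac{1459 i \sqrt{337}}{337}$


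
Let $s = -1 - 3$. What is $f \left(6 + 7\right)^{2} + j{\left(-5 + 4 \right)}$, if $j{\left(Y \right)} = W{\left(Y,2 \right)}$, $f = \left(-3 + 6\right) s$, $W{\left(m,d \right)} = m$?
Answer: $-2029$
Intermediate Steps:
$s = -4$
$f = -12$ ($f = \left(-3 + 6\right) \left(-4\right) = 3 \left(-4\right) = -12$)
$j{\left(Y \right)} = Y$
$f \left(6 + 7\right)^{2} + j{\left(-5 + 4 \right)} = - 12 \left(6 + 7\right)^{2} + \left(-5 + 4\right) = - 12 \cdot 13^{2} - 1 = \left(-12\right) 169 - 1 = -2028 - 1 = -2029$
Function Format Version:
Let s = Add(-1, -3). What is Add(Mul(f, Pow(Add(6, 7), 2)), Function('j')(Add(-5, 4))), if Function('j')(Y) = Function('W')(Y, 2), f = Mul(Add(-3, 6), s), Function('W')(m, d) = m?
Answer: -2029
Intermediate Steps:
s = -4
f = -12 (f = Mul(Add(-3, 6), -4) = Mul(3, -4) = -12)
Function('j')(Y) = Y
Add(Mul(f, Pow(Add(6, 7), 2)), Function('j')(Add(-5, 4))) = Add(Mul(-12, Pow(Add(6, 7), 2)), Add(-5, 4)) = Add(Mul(-12, Pow(13, 2)), -1) = Add(Mul(-12, 169), -1) = Add(-2028, -1) = -2029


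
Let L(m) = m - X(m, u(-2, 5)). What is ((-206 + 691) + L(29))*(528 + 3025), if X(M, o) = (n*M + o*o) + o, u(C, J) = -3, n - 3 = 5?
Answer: 980628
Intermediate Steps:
n = 8 (n = 3 + 5 = 8)
X(M, o) = o + o² + 8*M (X(M, o) = (8*M + o*o) + o = (8*M + o²) + o = (o² + 8*M) + o = o + o² + 8*M)
L(m) = -6 - 7*m (L(m) = m - (-3 + (-3)² + 8*m) = m - (-3 + 9 + 8*m) = m - (6 + 8*m) = m + (-6 - 8*m) = -6 - 7*m)
((-206 + 691) + L(29))*(528 + 3025) = ((-206 + 691) + (-6 - 7*29))*(528 + 3025) = (485 + (-6 - 203))*3553 = (485 - 209)*3553 = 276*3553 = 980628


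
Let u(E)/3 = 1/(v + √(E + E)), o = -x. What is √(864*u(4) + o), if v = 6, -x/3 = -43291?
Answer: √(-388323 - 129873*√2)/√(3 + √2) ≈ 359.97*I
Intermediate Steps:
x = 129873 (x = -3*(-43291) = 129873)
o = -129873 (o = -1*129873 = -129873)
u(E) = 3/(6 + √2*√E) (u(E) = 3/(6 + √(E + E)) = 3/(6 + √(2*E)) = 3/(6 + √2*√E))
√(864*u(4) + o) = √(864*(3/(6 + √2*√4)) - 129873) = √(864*(3/(6 + √2*2)) - 129873) = √(864*(3/(6 + 2*√2)) - 129873) = √(2592/(6 + 2*√2) - 129873) = √(-129873 + 2592/(6 + 2*√2))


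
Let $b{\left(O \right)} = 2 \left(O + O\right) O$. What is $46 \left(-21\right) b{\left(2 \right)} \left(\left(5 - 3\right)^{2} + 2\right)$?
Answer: $-92736$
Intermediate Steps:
$b{\left(O \right)} = 4 O^{2}$ ($b{\left(O \right)} = 2 \cdot 2 O O = 4 O O = 4 O^{2}$)
$46 \left(-21\right) b{\left(2 \right)} \left(\left(5 - 3\right)^{2} + 2\right) = 46 \left(-21\right) 4 \cdot 2^{2} \left(\left(5 - 3\right)^{2} + 2\right) = - 966 \cdot 4 \cdot 4 \left(2^{2} + 2\right) = - 966 \cdot 16 \left(4 + 2\right) = - 966 \cdot 16 \cdot 6 = \left(-966\right) 96 = -92736$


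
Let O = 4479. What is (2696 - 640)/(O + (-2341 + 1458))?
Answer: 514/899 ≈ 0.57175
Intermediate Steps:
(2696 - 640)/(O + (-2341 + 1458)) = (2696 - 640)/(4479 + (-2341 + 1458)) = 2056/(4479 - 883) = 2056/3596 = 2056*(1/3596) = 514/899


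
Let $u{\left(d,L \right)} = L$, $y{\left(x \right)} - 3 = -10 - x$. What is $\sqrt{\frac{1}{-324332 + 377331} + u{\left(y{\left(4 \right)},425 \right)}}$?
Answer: $\frac{4 \sqrt{74611250214}}{52999} \approx 20.616$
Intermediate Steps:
$y{\left(x \right)} = -7 - x$ ($y{\left(x \right)} = 3 - \left(10 + x\right) = -7 - x$)
$\sqrt{\frac{1}{-324332 + 377331} + u{\left(y{\left(4 \right)},425 \right)}} = \sqrt{\frac{1}{-324332 + 377331} + 425} = \sqrt{\frac{1}{52999} + 425} = \sqrt{\frac{22524576}{52999}} = \frac{4 \sqrt{74611250214}}{52999}$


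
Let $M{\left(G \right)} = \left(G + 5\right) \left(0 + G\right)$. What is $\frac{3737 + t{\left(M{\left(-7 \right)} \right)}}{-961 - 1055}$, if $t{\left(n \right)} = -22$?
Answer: $- \frac{3715}{2016} \approx -1.8428$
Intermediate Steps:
$M{\left(G \right)} = G \left(5 + G\right)$ ($M{\left(G \right)} = \left(5 + G\right) G = G \left(5 + G\right)$)
$\frac{3737 + t{\left(M{\left(-7 \right)} \right)}}{-961 - 1055} = \frac{3737 - 22}{-961 - 1055} = \frac{3715}{-2016} = 3715 \left(- \frac{1}{2016}\right) = - \frac{3715}{2016}$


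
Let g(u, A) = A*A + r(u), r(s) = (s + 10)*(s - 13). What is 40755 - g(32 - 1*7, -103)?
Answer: 29726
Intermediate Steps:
r(s) = (-13 + s)*(10 + s) (r(s) = (10 + s)*(-13 + s) = (-13 + s)*(10 + s))
g(u, A) = -130 + A² + u² - 3*u (g(u, A) = A*A + (-130 + u² - 3*u) = A² + (-130 + u² - 3*u) = -130 + A² + u² - 3*u)
40755 - g(32 - 1*7, -103) = 40755 - (-130 + (-103)² + (32 - 1*7)² - 3*(32 - 1*7)) = 40755 - (-130 + 10609 + (32 - 7)² - 3*(32 - 7)) = 40755 - (-130 + 10609 + 25² - 3*25) = 40755 - (-130 + 10609 + 625 - 75) = 40755 - 1*11029 = 40755 - 11029 = 29726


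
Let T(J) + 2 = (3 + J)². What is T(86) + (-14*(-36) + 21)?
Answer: 8444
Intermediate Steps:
T(J) = -2 + (3 + J)²
T(86) + (-14*(-36) + 21) = (-2 + (3 + 86)²) + (-14*(-36) + 21) = (-2 + 89²) + (504 + 21) = (-2 + 7921) + 525 = 7919 + 525 = 8444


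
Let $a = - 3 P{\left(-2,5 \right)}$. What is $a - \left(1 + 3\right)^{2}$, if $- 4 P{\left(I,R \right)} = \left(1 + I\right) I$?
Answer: $- \frac{29}{2} \approx -14.5$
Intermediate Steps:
$P{\left(I,R \right)} = - \frac{I \left(1 + I\right)}{4}$ ($P{\left(I,R \right)} = - \frac{\left(1 + I\right) I}{4} = - \frac{I \left(1 + I\right)}{4}$)
$a = \frac{3}{2}$ ($a = - 3 \left(\left(- \frac{1}{4}\right) \left(-2\right) \left(1 - 2\right)\right) = - 3 \left(\left(- \frac{1}{4}\right) \left(-2\right) \left(-1\right)\right) = \left(-3\right) \left(- \frac{1}{2}\right) = \frac{3}{2} \approx 1.5$)
$a - \left(1 + 3\right)^{2} = \frac{3}{2} - \left(1 + 3\right)^{2} = \frac{3}{2} - 4^{2} = \frac{3}{2} - 16 = - \frac{29}{2}$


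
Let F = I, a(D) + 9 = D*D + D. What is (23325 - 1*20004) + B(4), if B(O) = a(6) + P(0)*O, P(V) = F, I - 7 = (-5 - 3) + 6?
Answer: 3374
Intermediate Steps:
a(D) = -9 + D + D² (a(D) = -9 + (D*D + D) = -9 + (D² + D) = -9 + (D + D²) = -9 + D + D²)
I = 5 (I = 7 + ((-5 - 3) + 6) = 7 + (-8 + 6) = 7 - 2 = 5)
F = 5
P(V) = 5
B(O) = 33 + 5*O (B(O) = (-9 + 6 + 6²) + 5*O = (-9 + 6 + 36) + 5*O = 33 + 5*O)
(23325 - 1*20004) + B(4) = (23325 - 1*20004) + (33 + 5*4) = (23325 - 20004) + (33 + 20) = 3321 + 53 = 3374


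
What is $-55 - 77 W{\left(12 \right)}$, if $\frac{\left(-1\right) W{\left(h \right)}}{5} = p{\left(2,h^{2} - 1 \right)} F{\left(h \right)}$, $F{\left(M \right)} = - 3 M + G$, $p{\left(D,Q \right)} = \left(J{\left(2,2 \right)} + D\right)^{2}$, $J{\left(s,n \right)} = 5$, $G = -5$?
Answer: $-773520$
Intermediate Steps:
$p{\left(D,Q \right)} = \left(5 + D\right)^{2}$
$F{\left(M \right)} = -5 - 3 M$ ($F{\left(M \right)} = - 3 M - 5 = -5 - 3 M$)
$W{\left(h \right)} = 1225 + 735 h$ ($W{\left(h \right)} = - 5 \left(5 + 2\right)^{2} \left(-5 - 3 h\right) = - 5 \cdot 7^{2} \left(-5 - 3 h\right) = - 5 \cdot 49 \left(-5 - 3 h\right) = - 5 \left(-245 - 147 h\right) = 1225 + 735 h$)
$-55 - 77 W{\left(12 \right)} = -55 - 77 \left(1225 + 735 \cdot 12\right) = -55 - 77 \left(1225 + 8820\right) = -55 - 773465 = -773520$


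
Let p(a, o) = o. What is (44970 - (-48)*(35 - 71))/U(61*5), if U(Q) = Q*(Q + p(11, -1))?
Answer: 21621/46360 ≈ 0.46637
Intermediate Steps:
U(Q) = Q*(-1 + Q) (U(Q) = Q*(Q - 1) = Q*(-1 + Q))
(44970 - (-48)*(35 - 71))/U(61*5) = (44970 - (-48)*(35 - 71))/(((61*5)*(-1 + 61*5))) = (44970 - (-48)*(-36))/((305*(-1 + 305))) = (44970 - 1*1728)/((305*304)) = (44970 - 1728)/92720 = 43242*(1/92720) = 21621/46360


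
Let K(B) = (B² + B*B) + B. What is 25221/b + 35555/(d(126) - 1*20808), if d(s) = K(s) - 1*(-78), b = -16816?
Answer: 79182293/46866192 ≈ 1.6895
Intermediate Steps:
K(B) = B + 2*B² (K(B) = (B² + B²) + B = 2*B² + B = B + 2*B²)
d(s) = 78 + s*(1 + 2*s) (d(s) = s*(1 + 2*s) - 1*(-78) = s*(1 + 2*s) + 78 = 78 + s*(1 + 2*s))
25221/b + 35555/(d(126) - 1*20808) = 25221/(-16816) + 35555/((78 + 126*(1 + 2*126)) - 1*20808) = 25221*(-1/16816) + 35555/((78 + 126*(1 + 252)) - 20808) = -25221/16816 + 35555/((78 + 126*253) - 20808) = -25221/16816 + 35555/((78 + 31878) - 20808) = -25221/16816 + 35555/(31956 - 20808) = -25221/16816 + 35555/11148 = 79182293/46866192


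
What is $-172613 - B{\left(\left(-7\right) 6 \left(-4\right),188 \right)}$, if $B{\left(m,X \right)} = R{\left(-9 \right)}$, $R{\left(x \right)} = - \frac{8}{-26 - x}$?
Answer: $- \frac{2934429}{17} \approx -1.7261 \cdot 10^{5}$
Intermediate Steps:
$B{\left(m,X \right)} = \frac{8}{17}$ ($B{\left(m,X \right)} = \frac{8}{26 - 9} = \frac{8}{17}$)
$-172613 - B{\left(\left(-7\right) 6 \left(-4\right),188 \right)} = -172613 - \frac{8}{17} = - \frac{2934429}{17}$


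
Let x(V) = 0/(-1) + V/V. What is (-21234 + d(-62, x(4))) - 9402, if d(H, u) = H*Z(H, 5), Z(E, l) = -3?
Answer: -30450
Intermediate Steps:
x(V) = 1 (x(V) = 0*(-1) + 1 = 0 + 1 = 1)
d(H, u) = -3*H (d(H, u) = H*(-3) = -3*H)
(-21234 + d(-62, x(4))) - 9402 = (-21234 - 3*(-62)) - 9402 = (-21234 + 186) - 9402 = -21048 - 9402 = -30450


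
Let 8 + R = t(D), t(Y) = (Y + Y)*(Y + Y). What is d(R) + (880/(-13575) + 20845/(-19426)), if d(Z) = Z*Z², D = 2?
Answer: 2449425539/4794690 ≈ 510.86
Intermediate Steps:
t(Y) = 4*Y² (t(Y) = (2*Y)*(2*Y) = 4*Y²)
R = 8 (R = -8 + 4*2² = -8 + 4*4 = -8 + 16 = 8)
d(Z) = Z³
d(R) + (880/(-13575) + 20845/(-19426)) = 8³ + (880/(-13575) + 20845/(-19426)) = 512 + (880*(-1/13575) + 20845*(-1/19426)) = 512 + (-176/2715 - 1895/1766) = 512 - 5455741/4794690 = 2449425539/4794690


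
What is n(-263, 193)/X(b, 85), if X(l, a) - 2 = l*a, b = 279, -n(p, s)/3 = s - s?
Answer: 0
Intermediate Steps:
n(p, s) = 0 (n(p, s) = -3*(s - s) = -3*0 = 0)
X(l, a) = 2 + a*l (X(l, a) = 2 + l*a = 2 + a*l)
n(-263, 193)/X(b, 85) = 0/(2 + 85*279) = 0/(2 + 23715) = 0/23717 = 0*(1/23717) = 0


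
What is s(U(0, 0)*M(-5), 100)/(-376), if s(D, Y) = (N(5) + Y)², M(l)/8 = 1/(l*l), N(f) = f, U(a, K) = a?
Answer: -11025/376 ≈ -29.322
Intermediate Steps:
M(l) = 8/l² (M(l) = 8/((l*l)) = 8/(l²) = 8/l²)
s(D, Y) = (5 + Y)²
s(U(0, 0)*M(-5), 100)/(-376) = (5 + 100)²/(-376) = 105²*(-1/376) = 11025*(-1/376) = -11025/376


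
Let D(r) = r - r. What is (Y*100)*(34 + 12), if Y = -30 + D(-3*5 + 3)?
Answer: -138000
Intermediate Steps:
D(r) = 0
Y = -30 (Y = -30 + 0 = -30)
(Y*100)*(34 + 12) = (-30*100)*(34 + 12) = -3000*46 = -138000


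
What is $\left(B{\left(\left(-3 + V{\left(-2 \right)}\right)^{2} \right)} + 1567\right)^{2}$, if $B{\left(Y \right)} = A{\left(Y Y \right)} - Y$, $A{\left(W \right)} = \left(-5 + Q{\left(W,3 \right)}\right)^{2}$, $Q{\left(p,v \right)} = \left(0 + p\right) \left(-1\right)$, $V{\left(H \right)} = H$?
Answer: $158756027364$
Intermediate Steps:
$Q{\left(p,v \right)} = - p$ ($Q{\left(p,v \right)} = p \left(-1\right) = - p$)
$A{\left(W \right)} = \left(-5 - W\right)^{2}$
$B{\left(Y \right)} = \left(5 + Y^{2}\right)^{2} - Y$ ($B{\left(Y \right)} = \left(5 + Y Y\right)^{2} - Y = \left(5 + Y^{2}\right)^{2} - Y$)
$\left(B{\left(\left(-3 + V{\left(-2 \right)}\right)^{2} \right)} + 1567\right)^{2} = \left(\left(\left(5 + \left(\left(-3 - 2\right)^{2}\right)^{2}\right)^{2} - \left(-3 - 2\right)^{2}\right) + 1567\right)^{2} = \left(\left(\left(5 + \left(\left(-5\right)^{2}\right)^{2}\right)^{2} - \left(-5\right)^{2}\right) + 1567\right)^{2} = \left(\left(\left(5 + 25^{2}\right)^{2} - 25\right) + 1567\right)^{2} = \left(\left(\left(5 + 625\right)^{2} - 25\right) + 1567\right)^{2} = \left(\left(630^{2} - 25\right) + 1567\right)^{2} = \left(\left(396900 - 25\right) + 1567\right)^{2} = \left(396875 + 1567\right)^{2} = 398442^{2} = 158756027364$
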